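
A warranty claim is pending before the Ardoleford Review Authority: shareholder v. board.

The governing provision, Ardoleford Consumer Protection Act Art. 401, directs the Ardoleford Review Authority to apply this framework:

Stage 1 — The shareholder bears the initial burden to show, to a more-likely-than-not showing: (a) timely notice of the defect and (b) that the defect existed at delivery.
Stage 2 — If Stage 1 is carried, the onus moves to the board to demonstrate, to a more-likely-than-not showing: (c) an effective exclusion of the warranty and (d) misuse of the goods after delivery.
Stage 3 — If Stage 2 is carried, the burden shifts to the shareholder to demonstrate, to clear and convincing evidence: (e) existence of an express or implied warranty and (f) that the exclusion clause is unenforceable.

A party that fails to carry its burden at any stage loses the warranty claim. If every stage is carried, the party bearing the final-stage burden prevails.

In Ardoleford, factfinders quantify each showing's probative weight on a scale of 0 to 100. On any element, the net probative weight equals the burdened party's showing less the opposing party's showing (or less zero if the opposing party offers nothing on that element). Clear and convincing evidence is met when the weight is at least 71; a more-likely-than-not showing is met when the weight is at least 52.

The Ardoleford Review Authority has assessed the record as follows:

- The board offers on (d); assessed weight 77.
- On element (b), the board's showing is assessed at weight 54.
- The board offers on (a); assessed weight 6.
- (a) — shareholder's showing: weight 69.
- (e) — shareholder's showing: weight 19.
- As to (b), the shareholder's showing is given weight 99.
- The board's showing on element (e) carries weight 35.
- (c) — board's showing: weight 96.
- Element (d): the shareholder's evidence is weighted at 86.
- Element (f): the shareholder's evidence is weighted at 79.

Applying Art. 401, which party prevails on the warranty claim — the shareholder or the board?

Stage 1 — burden on shareholder; standard: a more-likely-than-not showing (weight is at least 52).
    (a): 69 − 6 = 63 ≥ 52 [met]
    (b): 99 − 54 = 45 < 52 [not met]
  Stage 1 not carried; the shareholder fails its burden.
So the board prevails.

board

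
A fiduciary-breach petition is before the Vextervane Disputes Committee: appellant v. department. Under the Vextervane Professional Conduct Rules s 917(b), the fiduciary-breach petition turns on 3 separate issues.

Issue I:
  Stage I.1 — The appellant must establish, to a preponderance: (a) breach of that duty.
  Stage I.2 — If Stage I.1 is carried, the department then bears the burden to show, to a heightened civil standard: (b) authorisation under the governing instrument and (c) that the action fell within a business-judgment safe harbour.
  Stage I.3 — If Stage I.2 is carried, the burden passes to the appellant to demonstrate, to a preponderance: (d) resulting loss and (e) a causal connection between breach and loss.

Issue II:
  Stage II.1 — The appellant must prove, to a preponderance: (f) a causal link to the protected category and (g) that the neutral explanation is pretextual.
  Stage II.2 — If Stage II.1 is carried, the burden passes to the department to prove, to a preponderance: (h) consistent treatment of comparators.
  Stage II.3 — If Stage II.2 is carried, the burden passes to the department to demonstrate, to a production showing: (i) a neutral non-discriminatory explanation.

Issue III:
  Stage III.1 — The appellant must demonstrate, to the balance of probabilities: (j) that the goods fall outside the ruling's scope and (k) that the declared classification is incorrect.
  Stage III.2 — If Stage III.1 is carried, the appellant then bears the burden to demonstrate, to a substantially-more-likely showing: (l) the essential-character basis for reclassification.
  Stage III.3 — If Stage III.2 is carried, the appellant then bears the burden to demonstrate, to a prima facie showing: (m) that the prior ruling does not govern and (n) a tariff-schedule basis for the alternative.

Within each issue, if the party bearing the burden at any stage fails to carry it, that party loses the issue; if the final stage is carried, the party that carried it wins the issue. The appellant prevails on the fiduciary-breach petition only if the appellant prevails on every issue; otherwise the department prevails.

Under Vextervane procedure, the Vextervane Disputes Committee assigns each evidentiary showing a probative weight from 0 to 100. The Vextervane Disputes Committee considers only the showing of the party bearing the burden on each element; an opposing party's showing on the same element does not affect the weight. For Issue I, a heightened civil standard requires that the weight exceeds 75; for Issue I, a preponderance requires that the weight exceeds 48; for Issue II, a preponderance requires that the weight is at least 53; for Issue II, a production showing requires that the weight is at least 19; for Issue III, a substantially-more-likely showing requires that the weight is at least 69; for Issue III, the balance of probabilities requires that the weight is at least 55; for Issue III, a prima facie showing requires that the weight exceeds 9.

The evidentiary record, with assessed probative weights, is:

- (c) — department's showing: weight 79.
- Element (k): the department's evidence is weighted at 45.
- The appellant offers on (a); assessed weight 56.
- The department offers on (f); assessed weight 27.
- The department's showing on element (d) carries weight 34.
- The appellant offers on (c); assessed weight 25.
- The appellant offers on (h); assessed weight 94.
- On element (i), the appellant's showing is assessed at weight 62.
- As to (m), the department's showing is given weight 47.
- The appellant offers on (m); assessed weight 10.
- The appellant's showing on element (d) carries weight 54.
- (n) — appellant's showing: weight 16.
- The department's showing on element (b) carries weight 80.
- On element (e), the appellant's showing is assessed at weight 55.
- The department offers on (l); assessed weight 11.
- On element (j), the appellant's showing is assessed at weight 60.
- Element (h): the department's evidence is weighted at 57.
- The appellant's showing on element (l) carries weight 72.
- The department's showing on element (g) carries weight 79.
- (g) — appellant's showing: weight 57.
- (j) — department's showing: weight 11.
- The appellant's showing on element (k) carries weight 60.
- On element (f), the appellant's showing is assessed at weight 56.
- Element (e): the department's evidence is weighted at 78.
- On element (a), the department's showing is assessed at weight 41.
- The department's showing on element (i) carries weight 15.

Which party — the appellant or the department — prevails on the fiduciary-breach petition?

appellant

— Issue I —
At Stage I.1 the appellant must meet a preponderance (weight exceeds 48): on (a) the weight is 56 (the department's 41 is given no effect), which does exceed 48, so (a) meets the standard.
  All elements met. The burden passes to the department.
At Stage I.2 the department must meet a heightened civil standard (weight exceeds 75): on (b) the weight is 80, which does exceed 75, so (b) meets the standard; on (c) the weight is 79 (the appellant's 25 is given no effect), > 75, so (c) meets the standard.
  Stage I.2 is satisfied; the onus moves to the appellant.
At Stage I.3 the appellant must meet a preponderance (weight exceeds 48): on (d) the weight is 54 (the department's 34 is given no effect), which does exceed 48, so (d) meets the standard; on (e) the weight is 55 (the department's 78 is given no effect), > 48, so (e) meets the standard.
  Stage I.3 carried; the final stage is satisfied.
Every stage carried; the appellant prevails on this issue.
— Issue II —
Stage II.1 — burden on appellant; standard: a preponderance (weight is at least 53).
    (f): 56 (department's 27 disregarded) ≥ 53 [met]
    (g): 57 (department's 79 disregarded) ≥ 53 [met]
  All elements met. The burden passes to the department.
Stage II.2 — burden on department; standard: a preponderance (weight is at least 53).
    (h): 57 (appellant's 94 disregarded) ≥ 53 [met]
  Stage II.2 is satisfied; the department continues to bear the burden.
Stage II.3 — burden on department; standard: a production showing (weight is at least 19).
    (i): 15 (appellant's 62 disregarded) < 19 [not met]
  Stage II.3 not carried; the department fails its burden.
So the appellant prevails on this issue.
— Issue III —
At Stage III.1 the appellant must meet the balance of probabilities (weight is at least 55): on (j) the weight is 60 (the department's 11 is given no effect), which does reach 55, so (j) meets the standard; on (k) the weight is 60 (the department's 45 is given no effect), which does reach 55, so (k) meets the standard.
  Stage III.1 is satisfied; the appellant continues to bear the burden.
At Stage III.2 the appellant must meet a substantially-more-likely showing (weight is at least 69): on (l) the weight is 72 (the department's 11 is given no effect), ≥ 69, so (l) meets the standard.
  Stage III.2 is satisfied; the appellant continues to bear the burden.
At Stage III.3 the appellant must meet a prima facie showing (weight exceeds 9): on (m) the weight is 10 (the department's 47 is given no effect), which does exceed 9, so (m) meets the standard; on (n) the weight is 16, which does exceed 9, so (n) meets the standard.
  The appellant carries the last stage.
With every stage satisfied, the appellant prevails on this issue.
Per-issue: Issue I → appellant; Issue II → appellant; Issue III → appellant. The appellant must prevail on every issue; overall, the appellant prevails.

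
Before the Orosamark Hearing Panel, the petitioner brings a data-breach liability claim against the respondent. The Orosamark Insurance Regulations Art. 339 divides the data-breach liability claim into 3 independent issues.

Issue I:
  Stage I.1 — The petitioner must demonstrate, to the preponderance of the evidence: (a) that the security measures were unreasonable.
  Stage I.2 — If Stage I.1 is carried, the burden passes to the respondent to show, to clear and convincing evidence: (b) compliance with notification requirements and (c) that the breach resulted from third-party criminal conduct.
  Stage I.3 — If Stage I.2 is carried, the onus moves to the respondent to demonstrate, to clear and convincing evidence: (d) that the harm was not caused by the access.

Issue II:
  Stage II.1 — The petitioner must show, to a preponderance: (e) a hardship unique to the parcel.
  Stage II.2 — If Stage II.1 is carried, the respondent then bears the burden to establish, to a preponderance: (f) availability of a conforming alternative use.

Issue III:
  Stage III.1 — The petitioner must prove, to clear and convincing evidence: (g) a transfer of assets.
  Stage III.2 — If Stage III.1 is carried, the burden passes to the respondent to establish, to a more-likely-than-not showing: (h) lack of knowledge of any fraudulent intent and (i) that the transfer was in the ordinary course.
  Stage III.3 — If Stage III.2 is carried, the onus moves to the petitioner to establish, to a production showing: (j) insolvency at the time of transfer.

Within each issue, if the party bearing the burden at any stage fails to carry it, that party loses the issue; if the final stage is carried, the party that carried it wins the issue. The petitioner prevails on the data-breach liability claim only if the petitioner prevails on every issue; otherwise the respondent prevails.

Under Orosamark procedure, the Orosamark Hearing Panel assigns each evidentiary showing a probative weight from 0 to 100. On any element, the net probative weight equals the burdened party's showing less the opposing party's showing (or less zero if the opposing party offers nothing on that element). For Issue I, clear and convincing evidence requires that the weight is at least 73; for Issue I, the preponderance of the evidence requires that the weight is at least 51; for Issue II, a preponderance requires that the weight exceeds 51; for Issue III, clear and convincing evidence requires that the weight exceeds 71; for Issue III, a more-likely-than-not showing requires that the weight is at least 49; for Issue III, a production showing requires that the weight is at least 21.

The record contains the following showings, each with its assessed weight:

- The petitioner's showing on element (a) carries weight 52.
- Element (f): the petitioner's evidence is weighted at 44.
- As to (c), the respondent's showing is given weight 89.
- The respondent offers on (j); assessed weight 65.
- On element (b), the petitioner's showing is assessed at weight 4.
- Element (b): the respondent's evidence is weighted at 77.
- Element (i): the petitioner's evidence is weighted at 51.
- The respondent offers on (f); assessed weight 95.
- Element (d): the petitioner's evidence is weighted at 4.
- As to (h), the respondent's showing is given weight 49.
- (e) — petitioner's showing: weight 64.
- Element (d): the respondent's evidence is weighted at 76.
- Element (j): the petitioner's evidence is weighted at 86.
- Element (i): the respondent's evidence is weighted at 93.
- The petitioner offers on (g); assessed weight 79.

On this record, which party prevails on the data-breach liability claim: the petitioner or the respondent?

petitioner

— Issue I —
At Stage I.1 the petitioner must meet the preponderance of the evidence (weight is at least 51): on (a) the weight is 52, which does reach 51, so (a) meets the standard.
  The petitioner carries Stage I.1; the respondent now bears the burden.
At Stage I.2 the respondent must meet clear and convincing evidence (weight is at least 73): on (b) the weight is 77 less the opposing 4 gives net 73, ≥ 73, so (b) meets the standard; on (c) the weight is 89, ≥ 73, so (c) meets the standard.
  Stage I.2 carried; the burden remains with the respondent.
At Stage I.3 the respondent must meet clear and convincing evidence (weight is at least 73): on (d) the weight is 76 less the opposing 4 gives net 72, which does not reach 73, so (d) does not meet the standard.
  Not every element is met, so the respondent fails to carry Stage I.3.
So the petitioner prevails on this issue.
— Issue II —
Stage II.1 (petitioner, a preponderance, weight exceeds 51): (e) 64 > 51 — meets.
  The petitioner carries Stage II.1; the respondent now bears the burden.
Stage II.2 (respondent, a preponderance, weight exceeds 51): (f) net 95−44=51 ≤ 51 — fails.
  Stage II.2 not carried; the respondent fails its burden.
So the petitioner prevails on this issue.
— Issue III —
At Stage III.1 the petitioner must meet clear and convincing evidence (weight exceeds 71): on (g) the weight is 79, which does exceed 71, so (g) meets the standard.
  All elements met. The burden passes to the respondent.
At Stage III.2 the respondent must meet a more-likely-than-not showing (weight is at least 49): on (h) the weight is 49, which does reach 49, so (h) meets the standard; on (i) the weight is 93 less the opposing 51 gives net 42, which does not reach 49, so (i) does not meet the standard.
  Stage III.2 not carried; the respondent fails its burden.
The petitioner prevails on this issue.
Per-issue: Issue I → petitioner; Issue II → petitioner; Issue III → petitioner. The petitioner must prevail on every issue; overall, the petitioner prevails.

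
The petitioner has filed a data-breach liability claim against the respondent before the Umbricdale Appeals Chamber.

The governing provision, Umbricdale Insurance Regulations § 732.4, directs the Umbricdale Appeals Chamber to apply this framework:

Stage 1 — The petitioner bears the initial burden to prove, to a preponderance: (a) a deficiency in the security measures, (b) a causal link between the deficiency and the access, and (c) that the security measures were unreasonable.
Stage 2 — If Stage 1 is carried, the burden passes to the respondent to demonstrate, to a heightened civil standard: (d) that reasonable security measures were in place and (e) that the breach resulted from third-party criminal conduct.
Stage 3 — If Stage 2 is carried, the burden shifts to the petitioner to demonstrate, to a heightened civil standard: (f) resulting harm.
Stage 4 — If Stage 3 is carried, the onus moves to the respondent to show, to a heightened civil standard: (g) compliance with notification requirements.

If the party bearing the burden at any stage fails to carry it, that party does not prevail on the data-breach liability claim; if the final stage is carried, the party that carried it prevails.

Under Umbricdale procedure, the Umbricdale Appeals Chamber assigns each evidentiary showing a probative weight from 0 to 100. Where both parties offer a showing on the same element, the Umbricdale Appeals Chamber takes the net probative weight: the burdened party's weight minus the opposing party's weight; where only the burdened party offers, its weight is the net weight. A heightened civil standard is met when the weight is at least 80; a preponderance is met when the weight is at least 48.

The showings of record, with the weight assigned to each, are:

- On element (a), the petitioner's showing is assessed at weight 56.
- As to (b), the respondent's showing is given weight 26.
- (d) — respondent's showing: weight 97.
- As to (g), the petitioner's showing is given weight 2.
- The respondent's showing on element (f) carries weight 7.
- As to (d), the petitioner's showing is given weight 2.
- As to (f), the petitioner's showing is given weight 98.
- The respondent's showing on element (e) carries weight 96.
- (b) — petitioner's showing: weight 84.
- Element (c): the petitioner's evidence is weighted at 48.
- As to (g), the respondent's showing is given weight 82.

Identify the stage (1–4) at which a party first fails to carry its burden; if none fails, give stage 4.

stage 4

Stage 1 — burden on petitioner; standard: a preponderance (weight is at least 48).
    (a): 56 ≥ 48 [met]
    (b): 84 − 26 = 58 ≥ 48 [met]
    (c): 48 ≥ 48 [met]
  All elements met. The burden passes to the respondent.
Stage 2 — burden on respondent; standard: a heightened civil standard (weight is at least 80).
    (d): 97 − 2 = 95 ≥ 80 [met]
    (e): 96 ≥ 80 [met]
  The respondent carries Stage 2; the petitioner now bears the burden.
Stage 3 — burden on petitioner; standard: a heightened civil standard (weight is at least 80).
    (f): 98 − 7 = 91 ≥ 80 [met]
  Stage 3 is satisfied; the onus moves to the respondent.
Stage 4 — burden on respondent; standard: a heightened civil standard (weight is at least 80).
    (g): 82 − 2 = 80 ≥ 80 [met]
  Stage 4 carried; the final stage is satisfied.
All stages carried — the respondent prevails.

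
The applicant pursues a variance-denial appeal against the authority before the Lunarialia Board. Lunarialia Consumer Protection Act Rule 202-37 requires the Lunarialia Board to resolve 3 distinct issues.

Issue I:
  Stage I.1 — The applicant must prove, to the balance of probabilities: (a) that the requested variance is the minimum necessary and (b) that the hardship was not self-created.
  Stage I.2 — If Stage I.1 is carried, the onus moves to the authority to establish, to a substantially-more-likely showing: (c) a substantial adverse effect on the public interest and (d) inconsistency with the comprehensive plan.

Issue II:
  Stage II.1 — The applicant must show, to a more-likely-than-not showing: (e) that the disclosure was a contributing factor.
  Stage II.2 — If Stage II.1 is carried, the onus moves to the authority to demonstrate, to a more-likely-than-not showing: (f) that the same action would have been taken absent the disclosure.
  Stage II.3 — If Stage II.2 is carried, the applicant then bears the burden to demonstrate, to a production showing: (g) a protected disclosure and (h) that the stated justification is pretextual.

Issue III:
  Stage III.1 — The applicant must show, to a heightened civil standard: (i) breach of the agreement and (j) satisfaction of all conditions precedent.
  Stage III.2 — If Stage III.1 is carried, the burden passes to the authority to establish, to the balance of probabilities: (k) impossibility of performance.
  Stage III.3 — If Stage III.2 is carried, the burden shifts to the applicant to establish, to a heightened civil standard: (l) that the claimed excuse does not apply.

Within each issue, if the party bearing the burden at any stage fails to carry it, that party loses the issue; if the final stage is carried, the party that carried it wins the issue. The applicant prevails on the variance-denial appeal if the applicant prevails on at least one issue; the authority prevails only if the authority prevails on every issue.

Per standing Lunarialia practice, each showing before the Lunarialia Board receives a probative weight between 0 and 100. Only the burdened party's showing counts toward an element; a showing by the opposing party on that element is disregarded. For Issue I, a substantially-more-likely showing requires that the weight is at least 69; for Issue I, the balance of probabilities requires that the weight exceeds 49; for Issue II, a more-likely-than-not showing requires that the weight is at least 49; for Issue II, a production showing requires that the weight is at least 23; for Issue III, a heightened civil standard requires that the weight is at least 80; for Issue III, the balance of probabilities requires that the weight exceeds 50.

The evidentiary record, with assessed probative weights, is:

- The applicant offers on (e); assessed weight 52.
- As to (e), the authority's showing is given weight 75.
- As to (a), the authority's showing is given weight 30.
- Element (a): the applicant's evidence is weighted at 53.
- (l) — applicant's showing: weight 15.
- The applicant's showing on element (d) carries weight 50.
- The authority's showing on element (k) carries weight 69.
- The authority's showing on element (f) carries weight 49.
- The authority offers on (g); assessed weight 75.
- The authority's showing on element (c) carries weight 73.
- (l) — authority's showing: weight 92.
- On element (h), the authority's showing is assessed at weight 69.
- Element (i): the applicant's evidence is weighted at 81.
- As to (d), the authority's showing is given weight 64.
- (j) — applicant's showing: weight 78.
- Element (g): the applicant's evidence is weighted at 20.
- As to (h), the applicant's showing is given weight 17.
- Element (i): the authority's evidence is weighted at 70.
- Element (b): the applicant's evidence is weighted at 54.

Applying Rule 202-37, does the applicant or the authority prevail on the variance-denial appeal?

— Issue I —
At Stage I.1 the applicant must meet the balance of probabilities (weight exceeds 49): on (a) the weight is 53 (the authority's 30 is given no effect), > 49, so (a) meets the standard; on (b) the weight is 54, > 49, so (b) meets the standard.
  Stage I.1 carried; the burden shifts to the authority.
At Stage I.2 the authority must meet a substantially-more-likely showing (weight is at least 69): on (c) the weight is 73, which does reach 69, so (c) meets the standard; on (d) the weight is 64 (the applicant's 50 is given no effect), < 69, so (d) does not meet the standard.
  The authority does not carry Stage I.2.
So the applicant prevails on this issue.
— Issue II —
At Stage II.1 the applicant must meet a more-likely-than-not showing (weight is at least 49): on (e) the weight is 52 (the authority's 75 is given no effect), ≥ 49, so (e) meets the standard.
  Stage II.1 carried; the burden shifts to the authority.
At Stage II.2 the authority must meet a more-likely-than-not showing (weight is at least 49): on (f) the weight is 49, ≥ 49, so (f) meets the standard.
  Stage II.2 is satisfied; the onus moves to the applicant.
At Stage II.3 the applicant must meet a production showing (weight is at least 23): on (g) the weight is 20 (the authority's 75 is given no effect), which does not reach 23, so (g) does not meet the standard; on (h) the weight is 17 (the authority's 69 is given no effect), which does not reach 23, so (h) does not meet the standard.
  Stage II.3 not carried; the applicant fails its burden.
So the authority prevails on this issue.
— Issue III —
Stage III.1 (applicant, a heightened civil standard, weight is at least 80): (i) 81 (authority's 70 disregarded) ≥ 80 — meets; (j) 78 < 80 — fails.
  Stage III.1 not carried; the applicant fails its burden.
So the authority prevails on this issue.
Per-issue: Issue I → applicant; Issue II → authority; Issue III → authority. The applicant must prevail on at least one issue; overall, the applicant prevails.

applicant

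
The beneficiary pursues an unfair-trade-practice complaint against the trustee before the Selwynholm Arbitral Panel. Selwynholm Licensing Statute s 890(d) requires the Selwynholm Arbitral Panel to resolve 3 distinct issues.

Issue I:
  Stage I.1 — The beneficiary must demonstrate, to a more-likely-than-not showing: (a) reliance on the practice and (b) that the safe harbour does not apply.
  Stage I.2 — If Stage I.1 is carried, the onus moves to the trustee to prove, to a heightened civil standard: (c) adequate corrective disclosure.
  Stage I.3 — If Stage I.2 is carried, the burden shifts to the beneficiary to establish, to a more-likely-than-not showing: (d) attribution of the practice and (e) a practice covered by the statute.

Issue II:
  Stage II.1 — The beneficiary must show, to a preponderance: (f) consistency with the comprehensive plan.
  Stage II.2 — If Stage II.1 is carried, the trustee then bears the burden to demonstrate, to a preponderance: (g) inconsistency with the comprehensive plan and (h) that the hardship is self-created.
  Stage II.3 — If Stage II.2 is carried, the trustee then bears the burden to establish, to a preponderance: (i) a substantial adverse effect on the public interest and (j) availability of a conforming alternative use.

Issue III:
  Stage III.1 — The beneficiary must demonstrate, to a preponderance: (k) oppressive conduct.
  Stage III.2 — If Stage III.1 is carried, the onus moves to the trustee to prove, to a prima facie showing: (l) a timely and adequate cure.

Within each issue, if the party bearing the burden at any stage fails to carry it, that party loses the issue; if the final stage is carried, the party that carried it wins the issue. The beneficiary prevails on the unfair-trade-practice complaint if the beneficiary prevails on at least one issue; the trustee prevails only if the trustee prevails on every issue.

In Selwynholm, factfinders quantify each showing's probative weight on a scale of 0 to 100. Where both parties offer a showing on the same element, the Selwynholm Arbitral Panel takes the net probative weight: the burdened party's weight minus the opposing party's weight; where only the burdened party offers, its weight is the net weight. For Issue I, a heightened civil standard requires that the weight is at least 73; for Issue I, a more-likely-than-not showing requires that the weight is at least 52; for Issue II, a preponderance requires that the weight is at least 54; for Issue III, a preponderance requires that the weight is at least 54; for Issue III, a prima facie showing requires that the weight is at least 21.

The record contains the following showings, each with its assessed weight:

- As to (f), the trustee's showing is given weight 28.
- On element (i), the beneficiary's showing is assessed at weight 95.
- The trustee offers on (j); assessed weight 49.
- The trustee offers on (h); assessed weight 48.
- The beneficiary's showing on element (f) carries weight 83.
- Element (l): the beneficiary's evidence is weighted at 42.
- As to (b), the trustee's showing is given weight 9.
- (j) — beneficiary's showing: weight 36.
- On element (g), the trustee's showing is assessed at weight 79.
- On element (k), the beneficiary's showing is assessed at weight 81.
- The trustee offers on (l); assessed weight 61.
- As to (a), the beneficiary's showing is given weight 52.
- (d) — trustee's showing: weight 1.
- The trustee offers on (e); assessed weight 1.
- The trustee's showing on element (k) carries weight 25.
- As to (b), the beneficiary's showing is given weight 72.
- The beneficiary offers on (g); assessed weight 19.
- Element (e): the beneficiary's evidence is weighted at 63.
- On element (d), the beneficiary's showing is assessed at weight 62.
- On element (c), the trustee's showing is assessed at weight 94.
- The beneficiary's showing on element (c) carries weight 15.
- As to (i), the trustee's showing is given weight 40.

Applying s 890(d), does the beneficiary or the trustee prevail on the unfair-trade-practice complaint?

beneficiary

— Issue I —
Stage I.1 (beneficiary, a more-likely-than-not showing, weight is at least 52): (a) 52 ≥ 52 — meets; (b) net 72−9=63 ≥ 52 — meets.
  The beneficiary carries Stage I.1; the trustee now bears the burden.
Stage I.2 (trustee, a heightened civil standard, weight is at least 73): (c) net 94−15=79 ≥ 73 — meets.
  Stage I.2 carried; the burden shifts to the beneficiary.
Stage I.3 (beneficiary, a more-likely-than-not showing, weight is at least 52): (d) net 62−1=61 ≥ 52 — meets; (e) net 63−1=62 ≥ 52 — meets.
  Stage I.3 carried; the final stage is satisfied.
Every stage carried; the beneficiary prevails on this issue.
— Issue II —
At Stage II.1 the beneficiary must meet a preponderance (weight is at least 54): on (f) the weight is 83 less the opposing 28 gives net 55, ≥ 54, so (f) meets the standard.
  Stage II.1 carried; the burden shifts to the trustee.
At Stage II.2 the trustee must meet a preponderance (weight is at least 54): on (g) the weight is 79 less the opposing 19 gives net 60, which does reach 54, so (g) meets the standard; on (h) the weight is 48, which does not reach 54, so (h) does not meet the standard.
  The trustee does not carry Stage II.2.
The beneficiary prevails on this issue.
— Issue III —
Stage III.1 (beneficiary, a preponderance, weight is at least 54): (k) net 81−25=56 ≥ 54 — meets.
  Stage III.1 is satisfied; the onus moves to the trustee.
Stage III.2 (trustee, a prima facie showing, weight is at least 21): (l) net 61−42=19 < 21 — fails.
  Not every element is met, so the trustee fails to carry Stage III.2.
The beneficiary prevails on this issue.
Per-issue: Issue I → beneficiary; Issue II → beneficiary; Issue III → beneficiary. The beneficiary must prevail on at least one issue; overall, the beneficiary prevails.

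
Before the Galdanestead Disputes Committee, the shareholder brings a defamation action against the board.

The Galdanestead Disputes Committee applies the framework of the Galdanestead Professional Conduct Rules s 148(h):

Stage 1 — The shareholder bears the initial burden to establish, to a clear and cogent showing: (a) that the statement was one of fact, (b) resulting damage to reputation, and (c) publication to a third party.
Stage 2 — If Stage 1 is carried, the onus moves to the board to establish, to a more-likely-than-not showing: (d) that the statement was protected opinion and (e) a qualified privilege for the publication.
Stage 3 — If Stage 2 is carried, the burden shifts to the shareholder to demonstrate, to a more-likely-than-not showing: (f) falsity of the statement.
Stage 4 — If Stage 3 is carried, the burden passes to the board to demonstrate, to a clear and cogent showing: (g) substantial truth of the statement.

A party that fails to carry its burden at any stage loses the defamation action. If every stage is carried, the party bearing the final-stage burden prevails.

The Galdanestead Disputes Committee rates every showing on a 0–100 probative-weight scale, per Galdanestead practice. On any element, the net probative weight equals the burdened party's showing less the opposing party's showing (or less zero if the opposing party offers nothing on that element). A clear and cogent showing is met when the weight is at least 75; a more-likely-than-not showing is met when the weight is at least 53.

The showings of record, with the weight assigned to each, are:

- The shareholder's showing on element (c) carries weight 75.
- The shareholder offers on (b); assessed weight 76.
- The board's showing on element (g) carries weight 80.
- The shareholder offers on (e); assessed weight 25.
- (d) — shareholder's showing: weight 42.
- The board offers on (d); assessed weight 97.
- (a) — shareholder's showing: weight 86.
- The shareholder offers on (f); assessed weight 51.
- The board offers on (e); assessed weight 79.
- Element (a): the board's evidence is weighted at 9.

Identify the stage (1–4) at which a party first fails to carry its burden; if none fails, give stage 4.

stage 3

At Stage 1 the shareholder must meet a clear and cogent showing (weight is at least 75): on (a) the weight is 86 less the opposing 9 gives net 77, ≥ 75, so (a) meets the standard; on (b) the weight is 76, which does reach 75, so (b) meets the standard; on (c) the weight is 75, which does reach 75, so (c) meets the standard.
  Stage 1 is satisfied; the onus moves to the board.
At Stage 2 the board must meet a more-likely-than-not showing (weight is at least 53): on (d) the weight is 97 less the opposing 42 gives net 55, which does reach 53, so (d) meets the standard; on (e) the weight is 79 less the opposing 25 gives net 54, which does reach 53, so (e) meets the standard.
  Stage 2 carried; the burden shifts to the shareholder.
At Stage 3 the shareholder must meet a more-likely-than-not showing (weight is at least 53): on (f) the weight is 51, which does not reach 53, so (f) does not meet the standard.
  The shareholder does not carry Stage 3.
So the board prevails.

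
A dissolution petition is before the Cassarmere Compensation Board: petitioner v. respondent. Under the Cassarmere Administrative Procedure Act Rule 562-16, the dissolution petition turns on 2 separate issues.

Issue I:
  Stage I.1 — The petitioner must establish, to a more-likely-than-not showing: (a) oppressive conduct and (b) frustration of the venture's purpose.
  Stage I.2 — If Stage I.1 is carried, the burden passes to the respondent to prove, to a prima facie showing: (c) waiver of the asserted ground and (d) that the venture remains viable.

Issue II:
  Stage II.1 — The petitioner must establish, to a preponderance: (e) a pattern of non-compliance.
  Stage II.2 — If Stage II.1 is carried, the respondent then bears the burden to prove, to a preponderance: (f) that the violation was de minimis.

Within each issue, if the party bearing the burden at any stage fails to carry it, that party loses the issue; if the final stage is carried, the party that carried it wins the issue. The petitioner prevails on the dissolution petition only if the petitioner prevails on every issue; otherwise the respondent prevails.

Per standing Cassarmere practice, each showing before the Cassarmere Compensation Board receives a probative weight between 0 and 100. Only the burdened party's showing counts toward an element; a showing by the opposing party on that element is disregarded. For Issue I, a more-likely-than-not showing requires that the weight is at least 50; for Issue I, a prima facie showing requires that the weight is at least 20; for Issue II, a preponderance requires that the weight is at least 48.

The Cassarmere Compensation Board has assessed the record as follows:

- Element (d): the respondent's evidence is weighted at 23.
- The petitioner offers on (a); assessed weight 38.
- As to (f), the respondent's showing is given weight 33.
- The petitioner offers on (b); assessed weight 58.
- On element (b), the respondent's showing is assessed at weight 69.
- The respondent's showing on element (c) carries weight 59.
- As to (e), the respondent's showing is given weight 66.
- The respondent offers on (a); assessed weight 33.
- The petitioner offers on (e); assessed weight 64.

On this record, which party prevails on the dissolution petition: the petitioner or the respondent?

respondent

— Issue I —
Stage I.1 (petitioner, a more-likely-than-not showing, weight is at least 50): (a) 38 (respondent's 33 disregarded) < 50 — fails; (b) 58 (respondent's 69 disregarded) ≥ 50 — meets.
  Not every element is met, so the petitioner fails to carry Stage I.1.
So the respondent prevails on this issue.
— Issue II —
At Stage II.1 the petitioner must meet a preponderance (weight is at least 48): on (e) the weight is 64 (the respondent's 66 is given no effect), ≥ 48, so (e) meets the standard.
  Stage II.1 carried; the burden shifts to the respondent.
At Stage II.2 the respondent must meet a preponderance (weight is at least 48): on (f) the weight is 33, < 48, so (f) does not meet the standard.
  The respondent does not carry Stage II.2.
So the petitioner prevails on this issue.
Per-issue: Issue I → respondent; Issue II → petitioner. The petitioner must prevail on every issue; overall, the respondent prevails.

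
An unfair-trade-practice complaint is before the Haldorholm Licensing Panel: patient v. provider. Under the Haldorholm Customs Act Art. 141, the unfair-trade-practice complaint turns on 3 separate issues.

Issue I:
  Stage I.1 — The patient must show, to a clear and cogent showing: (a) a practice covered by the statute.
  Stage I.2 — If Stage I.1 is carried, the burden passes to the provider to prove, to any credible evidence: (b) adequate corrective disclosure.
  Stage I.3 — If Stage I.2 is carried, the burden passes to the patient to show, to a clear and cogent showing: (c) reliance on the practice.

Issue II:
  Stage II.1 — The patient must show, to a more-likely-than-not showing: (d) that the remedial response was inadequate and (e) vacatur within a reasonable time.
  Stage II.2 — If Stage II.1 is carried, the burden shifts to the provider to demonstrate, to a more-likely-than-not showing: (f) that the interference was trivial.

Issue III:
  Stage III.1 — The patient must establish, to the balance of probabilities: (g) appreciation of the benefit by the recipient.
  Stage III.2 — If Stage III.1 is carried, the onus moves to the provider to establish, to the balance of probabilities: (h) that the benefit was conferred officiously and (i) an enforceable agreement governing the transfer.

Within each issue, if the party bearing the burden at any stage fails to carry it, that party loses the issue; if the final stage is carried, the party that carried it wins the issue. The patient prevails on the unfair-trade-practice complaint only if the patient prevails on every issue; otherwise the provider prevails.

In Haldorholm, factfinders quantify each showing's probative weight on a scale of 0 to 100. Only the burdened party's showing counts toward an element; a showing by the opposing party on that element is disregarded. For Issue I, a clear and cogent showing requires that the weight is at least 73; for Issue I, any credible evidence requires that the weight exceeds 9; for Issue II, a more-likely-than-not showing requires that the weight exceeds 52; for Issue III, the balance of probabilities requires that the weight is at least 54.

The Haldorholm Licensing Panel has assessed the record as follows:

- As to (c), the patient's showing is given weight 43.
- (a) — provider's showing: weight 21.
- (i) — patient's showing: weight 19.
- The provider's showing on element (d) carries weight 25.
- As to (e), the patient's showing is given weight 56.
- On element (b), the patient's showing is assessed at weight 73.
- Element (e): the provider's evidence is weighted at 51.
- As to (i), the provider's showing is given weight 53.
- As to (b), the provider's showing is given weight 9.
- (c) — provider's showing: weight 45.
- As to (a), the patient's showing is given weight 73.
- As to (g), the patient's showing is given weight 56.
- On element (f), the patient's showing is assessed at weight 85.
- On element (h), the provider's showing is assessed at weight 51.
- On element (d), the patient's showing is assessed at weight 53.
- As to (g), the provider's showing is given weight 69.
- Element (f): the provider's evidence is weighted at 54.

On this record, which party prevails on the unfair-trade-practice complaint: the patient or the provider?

provider

— Issue I —
At Stage I.1 the patient must meet a clear and cogent showing (weight is at least 73): on (a) the weight is 73 (the provider's 21 is given no effect), ≥ 73, so (a) meets the standard.
  The patient carries Stage I.1; the provider now bears the burden.
At Stage I.2 the provider must meet any credible evidence (weight exceeds 9): on (b) the weight is 9 (the patient's 73 is given no effect), which does not exceed 9, so (b) does not meet the standard.
  Not every element is met, so the provider fails to carry Stage I.2.
The patient prevails on this issue.
— Issue II —
At Stage II.1 the patient must meet a more-likely-than-not showing (weight exceeds 52): on (d) the weight is 53 (the provider's 25 is given no effect), > 52, so (d) meets the standard; on (e) the weight is 56 (the provider's 51 is given no effect), which does exceed 52, so (e) meets the standard.
  Stage II.1 carried; the burden shifts to the provider.
At Stage II.2 the provider must meet a more-likely-than-not showing (weight exceeds 52): on (f) the weight is 54 (the patient's 85 is given no effect), > 52, so (f) meets the standard.
  Stage II.2 carried; the final stage is satisfied.
Every stage carried; the provider prevails on this issue.
— Issue III —
Stage III.1 — burden on patient; standard: the balance of probabilities (weight is at least 54).
    (g): 56 (provider's 69 disregarded) ≥ 54 [met]
  All elements met. The burden passes to the provider.
Stage III.2 — burden on provider; standard: the balance of probabilities (weight is at least 54).
    (h): 51 < 54 [not met]
    (i): 53 (patient's 19 disregarded) < 54 [not met]
  Stage III.2 not carried; the provider fails its burden.
The analysis ends at Stage III.2; the patient prevails on this issue.
Per-issue: Issue I → patient; Issue II → provider; Issue III → patient. The patient must prevail on every issue; overall, the provider prevails.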